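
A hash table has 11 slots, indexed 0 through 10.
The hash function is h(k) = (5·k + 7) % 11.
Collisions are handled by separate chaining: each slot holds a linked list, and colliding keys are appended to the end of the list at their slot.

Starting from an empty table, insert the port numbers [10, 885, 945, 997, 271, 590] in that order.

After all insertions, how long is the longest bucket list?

3

10 → bucket 2
885 → bucket 10
945 → bucket 2 (collision)
997 → bucket 9
271 → bucket 9 (collision)
590 → bucket 9 (collision)
Final buckets:
0: _
1: _
2: 10 -> 945
3: _
4: _
5: _
6: _
7: _
8: _
9: 997 -> 271 -> 590
10: 885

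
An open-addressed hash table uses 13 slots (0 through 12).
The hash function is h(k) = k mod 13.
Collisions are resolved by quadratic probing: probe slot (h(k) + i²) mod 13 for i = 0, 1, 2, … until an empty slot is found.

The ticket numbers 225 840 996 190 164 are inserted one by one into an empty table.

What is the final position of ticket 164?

11

225 hashes to 4; slot 4 is free → place at 4.
840 hashes to 8; slot 8 is free → place at 8.
996 hashes to 8; 8 taken → place at 9.
190 hashes to 8; 8,9 taken → place at 12.
164 hashes to 8; 8,9,12,4 taken → place at 11.
Table: [∅, ∅, ∅, ∅, 225, ∅, ∅, ∅, 840, 996, ∅, 164, 190]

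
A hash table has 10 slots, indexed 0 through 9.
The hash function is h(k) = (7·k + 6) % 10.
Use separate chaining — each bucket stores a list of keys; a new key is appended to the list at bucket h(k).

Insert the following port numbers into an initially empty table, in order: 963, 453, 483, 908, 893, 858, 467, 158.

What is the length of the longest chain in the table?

963 -> bucket 7
453 -> bucket 7 (collision)
483 -> bucket 7 (collision)
908 -> bucket 2
893 -> bucket 7 (collision)
858 -> bucket 2 (collision)
467 -> bucket 5
158 -> bucket 2 (collision)
Final buckets:
0: —
1: —
2: 908 -> 858 -> 158
3: —
4: —
5: 467
6: —
7: 963 -> 453 -> 483 -> 893
8: —
9: —

4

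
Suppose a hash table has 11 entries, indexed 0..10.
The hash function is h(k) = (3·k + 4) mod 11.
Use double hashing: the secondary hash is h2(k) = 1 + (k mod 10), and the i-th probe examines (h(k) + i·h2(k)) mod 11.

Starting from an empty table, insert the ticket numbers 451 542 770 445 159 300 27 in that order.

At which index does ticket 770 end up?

Insert 451: h=4, slot 4 empty => index 4.
Insert 542: h=2, slot 2 empty => index 2.
Insert 770: h=4, h2=1, slot 4 occupied => index 5.
Insert 445: h=8, slot 8 empty => index 8.
Insert 159: h=8, h2=10, slot 8 occupied => index 7.
Insert 300: h=2, h2=1, slot 2 occupied => index 3.
Insert 27: h=8, h2=8, slots 8,5,2 occupied => index 10.
Table: [., ., 542, 300, 451, 770, ., 159, 445, ., 27]

5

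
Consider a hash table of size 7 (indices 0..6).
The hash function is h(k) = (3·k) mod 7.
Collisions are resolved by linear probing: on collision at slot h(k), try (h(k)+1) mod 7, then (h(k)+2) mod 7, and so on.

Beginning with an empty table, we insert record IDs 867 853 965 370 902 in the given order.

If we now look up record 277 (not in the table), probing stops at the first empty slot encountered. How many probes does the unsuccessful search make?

5

867 hashes to 4; slot 4 is free → place at 4.
853 hashes to 4; 4 taken → place at 5.
965 hashes to 4; 4,5 taken → place at 6.
370 hashes to 4; 4,5,6 taken → place at 0.
902 hashes to 4; 4,5,6,0 taken → place at 1.
Table: [370, 902, -, -, 867, 853, 965]
Lookup 277: h=5, probe 5,6,0,1,2 → slot 2 empty, not found.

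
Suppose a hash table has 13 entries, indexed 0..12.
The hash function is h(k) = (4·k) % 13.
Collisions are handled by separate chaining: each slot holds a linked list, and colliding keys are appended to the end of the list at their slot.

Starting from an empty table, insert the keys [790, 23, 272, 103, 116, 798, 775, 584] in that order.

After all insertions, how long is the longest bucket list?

790 -> bucket 1
23 -> bucket 1 (collision)
272 -> bucket 9
103 -> bucket 9 (collision)
116 -> bucket 9 (collision)
798 -> bucket 7
775 -> bucket 6
584 -> bucket 9 (collision)
Final buckets:
0: -
1: 790 -> 23
2: -
3: -
4: -
5: -
6: 775
7: 798
8: -
9: 272 -> 103 -> 116 -> 584
10: -
11: -
12: -

4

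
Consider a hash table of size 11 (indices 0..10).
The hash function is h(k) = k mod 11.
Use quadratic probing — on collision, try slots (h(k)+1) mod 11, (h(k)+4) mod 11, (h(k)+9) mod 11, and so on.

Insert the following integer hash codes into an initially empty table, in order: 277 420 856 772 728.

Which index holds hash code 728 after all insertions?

0

277 hashes to 2; slot 2 is free -> place at 2.
420 hashes to 2; 2 taken -> place at 3.
856 hashes to 9; slot 9 is free -> place at 9.
772 hashes to 2; 2,3 taken -> place at 6.
728 hashes to 2; 2,3,6 taken -> place at 0.
Table: [728, _, 277, 420, _, _, 772, _, _, 856, _]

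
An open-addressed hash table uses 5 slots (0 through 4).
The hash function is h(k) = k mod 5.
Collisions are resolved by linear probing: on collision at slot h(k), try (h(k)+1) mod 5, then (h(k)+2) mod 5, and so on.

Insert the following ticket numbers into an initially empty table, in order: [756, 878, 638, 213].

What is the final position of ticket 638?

4

Insert 756: h=1, slot 1 empty → index 1.
Insert 878: h=3, slot 3 empty → index 3.
Insert 638: h=3, slot 3 occupied → index 4.
Insert 213: h=3, slots 3,4 occupied → index 0.
Table: [213, 756, —, 878, 638]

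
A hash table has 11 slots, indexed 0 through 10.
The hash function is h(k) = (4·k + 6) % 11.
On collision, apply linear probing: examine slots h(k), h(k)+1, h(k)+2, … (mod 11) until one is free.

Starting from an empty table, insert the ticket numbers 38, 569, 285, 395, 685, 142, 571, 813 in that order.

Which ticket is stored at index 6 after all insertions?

142

38: h=4 -> slot 4
569: h=5 -> slot 5
285: h=2 -> slot 2
395: h=2, probe 2,3 -> slot 3
685: h=7 -> slot 7
142: h=2, probe 2,3,4,5,6 -> slot 6
571: h=2, probe 2,3,4,5,6,7,8 -> slot 8
813: h=2, probe 2,3,4,5,6,7,8,9 -> slot 9
Table: [_, _, 285, 395, 38, 569, 142, 685, 571, 813, _]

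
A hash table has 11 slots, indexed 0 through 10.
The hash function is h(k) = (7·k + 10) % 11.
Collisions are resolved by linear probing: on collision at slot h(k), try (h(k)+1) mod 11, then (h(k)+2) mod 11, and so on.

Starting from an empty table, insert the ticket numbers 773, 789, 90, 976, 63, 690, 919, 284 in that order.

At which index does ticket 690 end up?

Insert 773: h=9, slot 9 empty => index 9.
Insert 789: h=0, slot 0 empty => index 0.
Insert 90: h=2, slot 2 empty => index 2.
Insert 976: h=0, slot 0 occupied => index 1.
Insert 63: h=0, slots 0,1,2 occupied => index 3.
Insert 690: h=0, slots 0,1,2,3 occupied => index 4.
Insert 919: h=8, slot 8 empty => index 8.
Insert 284: h=7, slot 7 empty => index 7.
Table: [789, 976, 90, 63, 690, —, —, 284, 919, 773, —]

4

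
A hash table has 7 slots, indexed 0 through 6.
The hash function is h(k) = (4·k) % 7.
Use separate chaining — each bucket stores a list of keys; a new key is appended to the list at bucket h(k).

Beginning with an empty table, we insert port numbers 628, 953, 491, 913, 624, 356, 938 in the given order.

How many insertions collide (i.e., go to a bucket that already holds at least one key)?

628 → bucket 6
953 → bucket 4
491 → bucket 4 (collision)
913 → bucket 5
624 → bucket 4 (collision)
356 → bucket 3
938 → bucket 0
Final buckets:
0: 938
1: -
2: -
3: 356
4: 953 -> 491 -> 624
5: 913
6: 628

2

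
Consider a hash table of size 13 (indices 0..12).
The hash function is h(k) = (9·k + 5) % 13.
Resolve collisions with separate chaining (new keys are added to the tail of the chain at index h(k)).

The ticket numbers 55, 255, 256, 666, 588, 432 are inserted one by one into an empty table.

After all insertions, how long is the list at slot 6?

4

55 -> bucket 6
255 -> bucket 12
256 -> bucket 8
666 -> bucket 6 (collision)
588 -> bucket 6 (collision)
432 -> bucket 6 (collision)
Final buckets:
0: —
1: —
2: —
3: —
4: —
5: —
6: 55 -> 666 -> 588 -> 432
7: —
8: 256
9: —
10: —
11: —
12: 255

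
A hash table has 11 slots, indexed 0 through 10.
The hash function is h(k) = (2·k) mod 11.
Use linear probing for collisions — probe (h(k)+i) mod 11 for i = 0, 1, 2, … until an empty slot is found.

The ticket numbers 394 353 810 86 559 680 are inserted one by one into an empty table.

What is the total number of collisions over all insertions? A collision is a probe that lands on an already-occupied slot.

6

394 hashes to 7; slot 7 is free => place at 7.
353 hashes to 2; slot 2 is free => place at 2.
810 hashes to 3; slot 3 is free => place at 3.
86 hashes to 7; 7 taken => place at 8.
559 hashes to 7; 7,8 taken => place at 9.
680 hashes to 7; 7,8,9 taken => place at 10.
Table: [_, _, 353, 810, _, _, _, 394, 86, 559, 680]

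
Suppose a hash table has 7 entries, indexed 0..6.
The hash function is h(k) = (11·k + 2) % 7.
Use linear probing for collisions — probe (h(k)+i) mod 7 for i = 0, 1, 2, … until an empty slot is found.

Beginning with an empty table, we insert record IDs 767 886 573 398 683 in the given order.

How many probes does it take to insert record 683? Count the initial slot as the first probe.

5

767: h=4 => slot 4
886: h=4, probe 4,5 => slot 5
573: h=5, probe 5,6 => slot 6
398: h=5, probe 5,6,0 => slot 0
683: h=4, probe 4,5,6,0,1 => slot 1
Table: [398, 683, _, _, 767, 886, 573]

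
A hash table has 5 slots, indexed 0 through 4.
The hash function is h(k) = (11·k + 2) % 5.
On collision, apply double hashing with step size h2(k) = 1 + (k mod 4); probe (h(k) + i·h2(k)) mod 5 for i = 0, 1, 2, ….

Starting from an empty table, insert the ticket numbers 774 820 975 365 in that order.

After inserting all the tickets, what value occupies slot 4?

774 hashes to 1; slot 1 is free -> place at 1.
820 hashes to 2; slot 2 is free -> place at 2.
975 hashes to 2, h2=4; 2,1 taken -> place at 0.
365 hashes to 2, h2=2; 2 taken -> place at 4.
Table: [975, 774, 820, ., 365]

365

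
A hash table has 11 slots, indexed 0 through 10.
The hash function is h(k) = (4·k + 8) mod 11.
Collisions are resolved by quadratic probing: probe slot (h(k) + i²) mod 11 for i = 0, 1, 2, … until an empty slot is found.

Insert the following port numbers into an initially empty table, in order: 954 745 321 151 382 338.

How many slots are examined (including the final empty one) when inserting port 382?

5

954 hashes to 7; slot 7 is free => place at 7.
745 hashes to 7; 7 taken => place at 8.
321 hashes to 5; slot 5 is free => place at 5.
151 hashes to 7; 7,8 taken => place at 0.
382 hashes to 7; 7,8,0,5 taken => place at 1.
338 hashes to 7; 7,8,0,5,1 taken => place at 10.
Table: [151, 382, ., ., ., 321, ., 954, 745, ., 338]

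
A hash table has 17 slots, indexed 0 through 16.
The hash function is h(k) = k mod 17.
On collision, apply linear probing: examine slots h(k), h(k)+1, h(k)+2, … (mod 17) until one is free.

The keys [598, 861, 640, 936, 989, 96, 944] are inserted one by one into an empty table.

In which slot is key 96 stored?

Insert 598: h=3, slot 3 empty -> index 3.
Insert 861: h=11, slot 11 empty -> index 11.
Insert 640: h=11, slot 11 occupied -> index 12.
Insert 936: h=1, slot 1 empty -> index 1.
Insert 989: h=3, slot 3 occupied -> index 4.
Insert 96: h=11, slots 11,12 occupied -> index 13.
Insert 944: h=9, slot 9 empty -> index 9.
Table: [∅, 936, ∅, 598, 989, ∅, ∅, ∅, ∅, 944, ∅, 861, 640, 96, ∅, ∅, ∅]

13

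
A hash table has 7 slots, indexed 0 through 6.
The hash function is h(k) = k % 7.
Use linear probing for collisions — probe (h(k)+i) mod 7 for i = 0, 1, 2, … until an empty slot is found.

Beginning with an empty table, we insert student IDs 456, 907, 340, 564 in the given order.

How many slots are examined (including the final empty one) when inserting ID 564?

3

456 hashes to 1; slot 1 is free => place at 1.
907 hashes to 4; slot 4 is free => place at 4.
340 hashes to 4; 4 taken => place at 5.
564 hashes to 4; 4,5 taken => place at 6.
Table: [_, 456, _, _, 907, 340, 564]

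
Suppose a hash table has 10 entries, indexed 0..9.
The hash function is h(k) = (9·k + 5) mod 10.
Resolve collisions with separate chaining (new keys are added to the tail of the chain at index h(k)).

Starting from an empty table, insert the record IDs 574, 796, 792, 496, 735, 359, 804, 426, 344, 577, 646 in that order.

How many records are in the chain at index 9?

4

Insert 574: h=1, bucket 1 empty → new chain.
Insert 796: h=9, bucket 9 empty → new chain.
Insert 792: h=3, bucket 3 empty → new chain.
Insert 496: h=9, bucket 9 nonempty → append to chain.
Insert 735: h=0, bucket 0 empty → new chain.
Insert 359: h=6, bucket 6 empty → new chain.
Insert 804: h=1, bucket 1 nonempty → append to chain.
Insert 426: h=9, bucket 9 nonempty → append to chain.
Insert 344: h=1, bucket 1 nonempty → append to chain.
Insert 577: h=8, bucket 8 empty → new chain.
Insert 646: h=9, bucket 9 nonempty → append to chain.
Final buckets:
0: 735
1: 574 -> 804 -> 344
2: .
3: 792
4: .
5: .
6: 359
7: .
8: 577
9: 796 -> 496 -> 426 -> 646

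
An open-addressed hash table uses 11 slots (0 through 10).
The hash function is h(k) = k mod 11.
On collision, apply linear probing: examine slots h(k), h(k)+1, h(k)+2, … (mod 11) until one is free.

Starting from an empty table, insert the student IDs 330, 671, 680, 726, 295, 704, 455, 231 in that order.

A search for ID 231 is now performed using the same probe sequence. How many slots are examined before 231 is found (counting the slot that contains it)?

Insert 330: h=0, slot 0 empty -> index 0.
Insert 671: h=0, slot 0 occupied -> index 1.
Insert 680: h=9, slot 9 empty -> index 9.
Insert 726: h=0, slots 0,1 occupied -> index 2.
Insert 295: h=9, slot 9 occupied -> index 10.
Insert 704: h=0, slots 0,1,2 occupied -> index 3.
Insert 455: h=4, slot 4 empty -> index 4.
Insert 231: h=0, slots 0,1,2,3,4 occupied -> index 5.
Table: [330, 671, 726, 704, 455, 231, ., ., ., 680, 295]
Lookup 231: h=0, probe 0,1,2,3,4,5 → found at 5.

6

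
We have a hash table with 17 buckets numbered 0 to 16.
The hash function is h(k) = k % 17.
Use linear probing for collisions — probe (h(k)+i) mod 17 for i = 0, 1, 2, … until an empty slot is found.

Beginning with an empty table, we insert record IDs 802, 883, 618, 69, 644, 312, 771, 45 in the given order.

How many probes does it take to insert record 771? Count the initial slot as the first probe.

3

Insert 802: h=3, slot 3 empty => index 3.
Insert 883: h=16, slot 16 empty => index 16.
Insert 618: h=6, slot 6 empty => index 6.
Insert 69: h=1, slot 1 empty => index 1.
Insert 644: h=15, slot 15 empty => index 15.
Insert 312: h=6, slot 6 occupied => index 7.
Insert 771: h=6, slots 6,7 occupied => index 8.
Insert 45: h=11, slot 11 empty => index 11.
Table: [., 69, ., 802, ., ., 618, 312, 771, ., ., 45, ., ., ., 644, 883]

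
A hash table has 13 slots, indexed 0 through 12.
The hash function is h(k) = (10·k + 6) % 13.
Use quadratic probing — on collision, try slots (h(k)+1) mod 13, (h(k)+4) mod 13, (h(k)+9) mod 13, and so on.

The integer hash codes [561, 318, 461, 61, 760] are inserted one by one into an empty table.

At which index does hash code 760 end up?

Insert 561: h=0, slot 0 empty → index 0.
Insert 318: h=1, slot 1 empty → index 1.
Insert 461: h=1, slot 1 occupied → index 2.
Insert 61: h=5, slot 5 empty → index 5.
Insert 760: h=1, slots 1,2,5 occupied → index 10.
Table: [561, 318, 461, _, _, 61, _, _, _, _, 760, _, _]

10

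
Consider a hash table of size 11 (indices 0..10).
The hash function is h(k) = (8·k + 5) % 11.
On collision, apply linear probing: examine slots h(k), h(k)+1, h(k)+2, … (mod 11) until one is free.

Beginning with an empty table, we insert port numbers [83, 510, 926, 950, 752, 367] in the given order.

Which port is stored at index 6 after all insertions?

83 hashes to 9; slot 9 is free => place at 9.
510 hashes to 4; slot 4 is free => place at 4.
926 hashes to 10; slot 10 is free => place at 10.
950 hashes to 4; 4 taken => place at 5.
752 hashes to 4; 4,5 taken => place at 6.
367 hashes to 4; 4,5,6 taken => place at 7.
Table: [-, -, -, -, 510, 950, 752, 367, -, 83, 926]

752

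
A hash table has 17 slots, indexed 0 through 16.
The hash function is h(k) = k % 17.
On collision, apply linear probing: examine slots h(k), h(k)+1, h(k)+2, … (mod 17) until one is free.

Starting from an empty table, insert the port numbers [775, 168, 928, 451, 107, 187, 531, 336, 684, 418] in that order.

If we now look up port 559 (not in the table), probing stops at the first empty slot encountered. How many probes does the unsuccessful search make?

775 hashes to 10; slot 10 is free -> place at 10.
168 hashes to 15; slot 15 is free -> place at 15.
928 hashes to 10; 10 taken -> place at 11.
451 hashes to 9; slot 9 is free -> place at 9.
107 hashes to 5; slot 5 is free -> place at 5.
187 hashes to 0; slot 0 is free -> place at 0.
531 hashes to 4; slot 4 is free -> place at 4.
336 hashes to 13; slot 13 is free -> place at 13.
684 hashes to 4; 4,5 taken -> place at 6.
418 hashes to 10; 10,11 taken -> place at 12.
Table: [187, -, -, -, 531, 107, 684, -, -, 451, 775, 928, 418, 336, -, 168, -]
Lookup 559: h=15, probe 15,16 → slot 16 empty, not found.

2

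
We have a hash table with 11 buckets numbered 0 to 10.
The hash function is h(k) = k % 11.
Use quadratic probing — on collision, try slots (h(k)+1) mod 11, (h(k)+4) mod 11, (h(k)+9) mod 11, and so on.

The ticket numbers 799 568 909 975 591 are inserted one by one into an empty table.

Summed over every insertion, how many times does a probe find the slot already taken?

Insert 799: h=7, slot 7 empty → index 7.
Insert 568: h=7, slot 7 occupied → index 8.
Insert 909: h=7, slots 7,8 occupied → index 0.
Insert 975: h=7, slots 7,8,0 occupied → index 5.
Insert 591: h=8, slot 8 occupied → index 9.
Table: [909, ., ., ., ., 975, ., 799, 568, 591, .]

7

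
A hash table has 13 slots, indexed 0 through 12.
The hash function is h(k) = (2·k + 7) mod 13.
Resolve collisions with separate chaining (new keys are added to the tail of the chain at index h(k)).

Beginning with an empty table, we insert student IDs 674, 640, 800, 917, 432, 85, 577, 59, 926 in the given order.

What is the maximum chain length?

Insert 674: h=3, bucket 3 empty → new chain.
Insert 640: h=0, bucket 0 empty → new chain.
Insert 800: h=8, bucket 8 empty → new chain.
Insert 917: h=8, bucket 8 nonempty → append to chain.
Insert 432: h=0, bucket 0 nonempty → append to chain.
Insert 85: h=8, bucket 8 nonempty → append to chain.
Insert 577: h=4, bucket 4 empty → new chain.
Insert 59: h=8, bucket 8 nonempty → append to chain.
Insert 926: h=0, bucket 0 nonempty → append to chain.
Final buckets:
0: 640 -> 432 -> 926
1: ∅
2: ∅
3: 674
4: 577
5: ∅
6: ∅
7: ∅
8: 800 -> 917 -> 85 -> 59
9: ∅
10: ∅
11: ∅
12: ∅

4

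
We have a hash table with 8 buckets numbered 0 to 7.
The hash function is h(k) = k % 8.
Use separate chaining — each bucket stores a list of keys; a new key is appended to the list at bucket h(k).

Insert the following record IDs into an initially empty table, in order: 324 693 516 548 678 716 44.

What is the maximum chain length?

5

324 -> bucket 4
693 -> bucket 5
516 -> bucket 4 (collision)
548 -> bucket 4 (collision)
678 -> bucket 6
716 -> bucket 4 (collision)
44 -> bucket 4 (collision)
Final buckets:
0: ∅
1: ∅
2: ∅
3: ∅
4: 324 -> 516 -> 548 -> 716 -> 44
5: 693
6: 678
7: ∅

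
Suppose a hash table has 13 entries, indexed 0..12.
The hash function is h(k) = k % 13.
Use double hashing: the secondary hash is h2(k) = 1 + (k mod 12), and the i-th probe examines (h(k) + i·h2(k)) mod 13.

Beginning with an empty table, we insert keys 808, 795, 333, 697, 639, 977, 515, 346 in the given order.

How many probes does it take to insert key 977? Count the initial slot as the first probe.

4

808: h=2 → slot 2
795: h=2, h2=4, probe 2,6 → slot 6
333: h=8 → slot 8
697: h=8, h2=2, probe 8,10 → slot 10
639: h=2, h2=4, probe 2,6,10,1 → slot 1
977: h=2, h2=6, probe 2,8,1,7 → slot 7
515: h=8, h2=12, probe 8,7,6,5 → slot 5
346: h=8, h2=11, probe 8,6,4 → slot 4
Table: [—, 639, 808, —, 346, 515, 795, 977, 333, —, 697, —, —]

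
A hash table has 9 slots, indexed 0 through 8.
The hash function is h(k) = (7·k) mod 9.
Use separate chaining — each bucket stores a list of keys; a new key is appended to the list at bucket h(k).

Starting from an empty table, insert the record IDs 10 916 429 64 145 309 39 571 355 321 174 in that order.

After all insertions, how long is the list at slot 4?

1

10 → bucket 7
916 → bucket 4
429 → bucket 6
64 → bucket 7 (collision)
145 → bucket 7 (collision)
309 → bucket 3
39 → bucket 3 (collision)
571 → bucket 1
355 → bucket 1 (collision)
321 → bucket 6 (collision)
174 → bucket 3 (collision)
Final buckets:
0: .
1: 571 -> 355
2: .
3: 309 -> 39 -> 174
4: 916
5: .
6: 429 -> 321
7: 10 -> 64 -> 145
8: .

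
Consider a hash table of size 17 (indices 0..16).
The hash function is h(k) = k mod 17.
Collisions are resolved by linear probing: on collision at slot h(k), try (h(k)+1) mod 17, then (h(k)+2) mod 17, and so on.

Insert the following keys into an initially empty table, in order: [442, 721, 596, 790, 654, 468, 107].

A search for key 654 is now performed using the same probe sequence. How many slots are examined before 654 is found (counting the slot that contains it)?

2

Insert 442: h=0, slot 0 empty → index 0.
Insert 721: h=7, slot 7 empty → index 7.
Insert 596: h=1, slot 1 empty → index 1.
Insert 790: h=8, slot 8 empty → index 8.
Insert 654: h=8, slot 8 occupied → index 9.
Insert 468: h=9, slot 9 occupied → index 10.
Insert 107: h=5, slot 5 empty → index 5.
Table: [442, 596, ., ., ., 107, ., 721, 790, 654, 468, ., ., ., ., ., .]
Lookup 654: h=8, probe 8,9 → found at 9.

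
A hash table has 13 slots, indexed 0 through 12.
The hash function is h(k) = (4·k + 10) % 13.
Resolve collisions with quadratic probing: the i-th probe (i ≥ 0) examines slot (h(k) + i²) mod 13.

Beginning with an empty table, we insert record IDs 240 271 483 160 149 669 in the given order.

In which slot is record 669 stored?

12

240 hashes to 8; slot 8 is free -> place at 8.
271 hashes to 2; slot 2 is free -> place at 2.
483 hashes to 5; slot 5 is free -> place at 5.
160 hashes to 0; slot 0 is free -> place at 0.
149 hashes to 8; 8 taken -> place at 9.
669 hashes to 8; 8,9 taken -> place at 12.
Table: [160, ∅, 271, ∅, ∅, 483, ∅, ∅, 240, 149, ∅, ∅, 669]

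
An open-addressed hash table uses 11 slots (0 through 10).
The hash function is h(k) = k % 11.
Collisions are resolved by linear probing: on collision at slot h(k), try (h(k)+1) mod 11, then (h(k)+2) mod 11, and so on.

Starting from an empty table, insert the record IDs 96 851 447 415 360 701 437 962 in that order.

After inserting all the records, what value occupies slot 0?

701

96 hashes to 8; slot 8 is free → place at 8.
851 hashes to 4; slot 4 is free → place at 4.
447 hashes to 7; slot 7 is free → place at 7.
415 hashes to 8; 8 taken → place at 9.
360 hashes to 8; 8,9 taken → place at 10.
701 hashes to 8; 8,9,10 taken → place at 0.
437 hashes to 8; 8,9,10,0 taken → place at 1.
962 hashes to 5; slot 5 is free → place at 5.
Table: [701, 437, —, —, 851, 962, —, 447, 96, 415, 360]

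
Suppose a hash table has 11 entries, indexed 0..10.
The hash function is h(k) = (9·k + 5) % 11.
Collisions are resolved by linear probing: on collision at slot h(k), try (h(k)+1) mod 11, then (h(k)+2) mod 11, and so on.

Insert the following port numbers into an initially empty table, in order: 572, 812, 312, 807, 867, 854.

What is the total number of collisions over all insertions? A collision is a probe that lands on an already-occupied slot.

4

572: h=5 → slot 5
812: h=9 → slot 9
312: h=8 → slot 8
807: h=8, probe 8,9,10 → slot 10
867: h=9, probe 9,10,0 → slot 0
854: h=2 → slot 2
Table: [867, _, 854, _, _, 572, _, _, 312, 812, 807]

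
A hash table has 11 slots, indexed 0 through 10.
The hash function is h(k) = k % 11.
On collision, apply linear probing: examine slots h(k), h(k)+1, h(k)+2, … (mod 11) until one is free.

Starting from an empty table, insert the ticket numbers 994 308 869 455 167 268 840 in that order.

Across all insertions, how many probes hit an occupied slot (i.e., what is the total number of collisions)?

7

994 hashes to 4; slot 4 is free → place at 4.
308 hashes to 0; slot 0 is free → place at 0.
869 hashes to 0; 0 taken → place at 1.
455 hashes to 4; 4 taken → place at 5.
167 hashes to 2; slot 2 is free → place at 2.
268 hashes to 4; 4,5 taken → place at 6.
840 hashes to 4; 4,5,6 taken → place at 7.
Table: [308, 869, 167, —, 994, 455, 268, 840, —, —, —]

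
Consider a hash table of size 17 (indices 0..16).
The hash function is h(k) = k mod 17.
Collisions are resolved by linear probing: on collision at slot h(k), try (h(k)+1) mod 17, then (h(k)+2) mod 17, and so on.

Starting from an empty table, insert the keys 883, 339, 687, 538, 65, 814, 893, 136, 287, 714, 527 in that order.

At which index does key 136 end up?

Insert 883: h=16, slot 16 empty → index 16.
Insert 339: h=16, slot 16 occupied → index 0.
Insert 687: h=7, slot 7 empty → index 7.
Insert 538: h=11, slot 11 empty → index 11.
Insert 65: h=14, slot 14 empty → index 14.
Insert 814: h=15, slot 15 empty → index 15.
Insert 893: h=9, slot 9 empty → index 9.
Insert 136: h=0, slot 0 occupied → index 1.
Insert 287: h=15, slots 15,16,0,1 occupied → index 2.
Insert 714: h=0, slots 0,1,2 occupied → index 3.
Insert 527: h=0, slots 0,1,2,3 occupied → index 4.
Table: [339, 136, 287, 714, 527, ., ., 687, ., 893, ., 538, ., ., 65, 814, 883]

1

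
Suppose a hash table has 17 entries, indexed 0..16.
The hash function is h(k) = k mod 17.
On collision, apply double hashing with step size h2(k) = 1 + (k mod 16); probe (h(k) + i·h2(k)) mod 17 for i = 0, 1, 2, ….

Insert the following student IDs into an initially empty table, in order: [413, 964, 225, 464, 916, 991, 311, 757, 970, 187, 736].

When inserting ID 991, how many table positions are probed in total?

3

413: h=5 => slot 5
964: h=12 => slot 12
225: h=4 => slot 4
464: h=5, h2=1, probe 5,6 => slot 6
916: h=15 => slot 15
991: h=5, h2=16, probe 5,4,3 => slot 3
311: h=5, h2=8, probe 5,13 => slot 13
757: h=9 => slot 9
970: h=1 => slot 1
187: h=0 => slot 0
736: h=5, h2=1, probe 5,6,7 => slot 7
Table: [187, 970, ∅, 991, 225, 413, 464, 736, ∅, 757, ∅, ∅, 964, 311, ∅, 916, ∅]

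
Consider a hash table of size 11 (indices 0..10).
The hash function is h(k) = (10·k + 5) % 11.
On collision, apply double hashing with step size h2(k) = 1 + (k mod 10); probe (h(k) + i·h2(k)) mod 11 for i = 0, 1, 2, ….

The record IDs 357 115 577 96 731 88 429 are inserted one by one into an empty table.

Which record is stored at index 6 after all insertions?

357 hashes to 0; slot 0 is free => place at 0.
115 hashes to 0, h2=6; 0 taken => place at 6.
577 hashes to 0, h2=8; 0 taken => place at 8.
96 hashes to 8, h2=7; 8 taken => place at 4.
731 hashes to 0, h2=2; 0 taken => place at 2.
88 hashes to 5; slot 5 is free => place at 5.
429 hashes to 5, h2=10; 5,4 taken => place at 3.
Table: [357, ., 731, 429, 96, 88, 115, ., 577, ., .]

115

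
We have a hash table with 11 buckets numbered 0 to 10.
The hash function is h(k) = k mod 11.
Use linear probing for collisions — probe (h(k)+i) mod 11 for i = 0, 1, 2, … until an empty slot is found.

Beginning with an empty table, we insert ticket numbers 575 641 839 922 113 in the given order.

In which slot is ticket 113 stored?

Insert 575: h=3, slot 3 empty -> index 3.
Insert 641: h=3, slot 3 occupied -> index 4.
Insert 839: h=3, slots 3,4 occupied -> index 5.
Insert 922: h=9, slot 9 empty -> index 9.
Insert 113: h=3, slots 3,4,5 occupied -> index 6.
Table: [_, _, _, 575, 641, 839, 113, _, _, 922, _]

6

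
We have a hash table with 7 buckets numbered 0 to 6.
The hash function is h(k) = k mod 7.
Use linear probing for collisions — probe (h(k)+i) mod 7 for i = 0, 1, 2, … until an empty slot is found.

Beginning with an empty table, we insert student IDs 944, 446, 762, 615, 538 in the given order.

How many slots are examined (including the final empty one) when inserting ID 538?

4

Insert 944: h=6, slot 6 empty → index 6.
Insert 446: h=5, slot 5 empty → index 5.
Insert 762: h=6, slot 6 occupied → index 0.
Insert 615: h=6, slots 6,0 occupied → index 1.
Insert 538: h=6, slots 6,0,1 occupied → index 2.
Table: [762, 615, 538, ., ., 446, 944]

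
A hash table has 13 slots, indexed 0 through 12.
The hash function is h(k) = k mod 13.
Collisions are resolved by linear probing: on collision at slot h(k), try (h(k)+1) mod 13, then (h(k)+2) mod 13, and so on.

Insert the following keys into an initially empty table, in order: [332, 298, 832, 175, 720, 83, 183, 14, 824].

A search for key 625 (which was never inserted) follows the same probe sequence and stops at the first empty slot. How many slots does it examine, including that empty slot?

3

332 hashes to 7; slot 7 is free => place at 7.
298 hashes to 12; slot 12 is free => place at 12.
832 hashes to 0; slot 0 is free => place at 0.
175 hashes to 6; slot 6 is free => place at 6.
720 hashes to 5; slot 5 is free => place at 5.
83 hashes to 5; 5,6,7 taken => place at 8.
183 hashes to 1; slot 1 is free => place at 1.
14 hashes to 1; 1 taken => place at 2.
824 hashes to 5; 5,6,7,8 taken => place at 9.
Table: [832, 183, 14, -, -, 720, 175, 332, 83, 824, -, -, 298]
Lookup 625: h=1, probe 1,2,3 → slot 3 empty, not found.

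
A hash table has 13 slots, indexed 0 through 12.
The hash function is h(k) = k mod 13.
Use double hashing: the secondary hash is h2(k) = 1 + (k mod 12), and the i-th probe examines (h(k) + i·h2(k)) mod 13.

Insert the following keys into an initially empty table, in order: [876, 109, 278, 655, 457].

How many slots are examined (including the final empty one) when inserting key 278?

876 hashes to 5; slot 5 is free → place at 5.
109 hashes to 5, h2=2; 5 taken → place at 7.
278 hashes to 5, h2=3; 5 taken → place at 8.
655 hashes to 5, h2=8; 5 taken → place at 0.
457 hashes to 2; slot 2 is free → place at 2.
Table: [655, —, 457, —, —, 876, —, 109, 278, —, —, —, —]

2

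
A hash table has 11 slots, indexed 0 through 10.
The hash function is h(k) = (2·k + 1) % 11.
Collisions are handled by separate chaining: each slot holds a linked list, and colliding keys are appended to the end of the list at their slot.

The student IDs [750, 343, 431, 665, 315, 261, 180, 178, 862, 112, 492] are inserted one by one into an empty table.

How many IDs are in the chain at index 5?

5

Insert 750: h=5, bucket 5 empty -> new chain.
Insert 343: h=5, bucket 5 nonempty -> append to chain.
Insert 431: h=5, bucket 5 nonempty -> append to chain.
Insert 665: h=0, bucket 0 empty -> new chain.
Insert 315: h=4, bucket 4 empty -> new chain.
Insert 261: h=6, bucket 6 empty -> new chain.
Insert 180: h=9, bucket 9 empty -> new chain.
Insert 178: h=5, bucket 5 nonempty -> append to chain.
Insert 862: h=9, bucket 9 nonempty -> append to chain.
Insert 112: h=5, bucket 5 nonempty -> append to chain.
Insert 492: h=6, bucket 6 nonempty -> append to chain.
Final buckets:
0: 665
1: —
2: —
3: —
4: 315
5: 750 -> 343 -> 431 -> 178 -> 112
6: 261 -> 492
7: —
8: —
9: 180 -> 862
10: —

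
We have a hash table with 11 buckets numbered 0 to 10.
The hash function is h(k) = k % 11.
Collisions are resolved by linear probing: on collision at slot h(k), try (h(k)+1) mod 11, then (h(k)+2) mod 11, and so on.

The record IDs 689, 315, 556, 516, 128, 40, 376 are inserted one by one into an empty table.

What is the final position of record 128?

9

Insert 689: h=7, slot 7 empty -> index 7.
Insert 315: h=7, slot 7 occupied -> index 8.
Insert 556: h=6, slot 6 empty -> index 6.
Insert 516: h=10, slot 10 empty -> index 10.
Insert 128: h=7, slots 7,8 occupied -> index 9.
Insert 40: h=7, slots 7,8,9,10 occupied -> index 0.
Insert 376: h=2, slot 2 empty -> index 2.
Table: [40, ., 376, ., ., ., 556, 689, 315, 128, 516]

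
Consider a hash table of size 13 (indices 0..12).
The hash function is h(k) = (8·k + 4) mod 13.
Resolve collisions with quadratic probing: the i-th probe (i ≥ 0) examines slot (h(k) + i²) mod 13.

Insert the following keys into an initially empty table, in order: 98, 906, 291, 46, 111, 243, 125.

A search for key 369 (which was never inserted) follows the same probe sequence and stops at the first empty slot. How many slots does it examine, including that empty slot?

98: h=8 -> slot 8
906: h=11 -> slot 11
291: h=5 -> slot 5
46: h=8, probe 8,9 -> slot 9
111: h=8, probe 8,9,12 -> slot 12
243: h=11, probe 11,12,2 -> slot 2
125: h=3 -> slot 3
Table: [-, -, 243, 125, -, 291, -, -, 98, 46, -, 906, 111]
Lookup 369: h=5, probe 5,6 → slot 6 empty, not found.

2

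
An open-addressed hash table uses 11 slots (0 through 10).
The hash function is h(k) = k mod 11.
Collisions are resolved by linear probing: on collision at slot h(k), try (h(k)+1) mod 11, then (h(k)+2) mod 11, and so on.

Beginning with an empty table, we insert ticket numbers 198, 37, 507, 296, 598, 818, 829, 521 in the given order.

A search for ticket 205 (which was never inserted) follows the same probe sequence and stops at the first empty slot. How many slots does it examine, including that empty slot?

198 hashes to 0; slot 0 is free → place at 0.
37 hashes to 4; slot 4 is free → place at 4.
507 hashes to 1; slot 1 is free → place at 1.
296 hashes to 10; slot 10 is free → place at 10.
598 hashes to 4; 4 taken → place at 5.
818 hashes to 4; 4,5 taken → place at 6.
829 hashes to 4; 4,5,6 taken → place at 7.
521 hashes to 4; 4,5,6,7 taken → place at 8.
Table: [198, 507, _, _, 37, 598, 818, 829, 521, _, 296]
Lookup 205: h=7, probe 7,8,9 → slot 9 empty, not found.

3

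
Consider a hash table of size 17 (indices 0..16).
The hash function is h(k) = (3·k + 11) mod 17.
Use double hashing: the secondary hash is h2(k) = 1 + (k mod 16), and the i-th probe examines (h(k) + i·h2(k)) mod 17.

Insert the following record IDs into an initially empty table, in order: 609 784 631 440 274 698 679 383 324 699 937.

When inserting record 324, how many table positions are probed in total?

Insert 609: h=2, slot 2 empty -> index 2.
Insert 784: h=0, slot 0 empty -> index 0.
Insert 631: h=0, h2=8, slot 0 occupied -> index 8.
Insert 440: h=5, slot 5 empty -> index 5.
Insert 274: h=0, h2=3, slot 0 occupied -> index 3.
Insert 698: h=14, slot 14 empty -> index 14.
Insert 679: h=8, h2=8, slot 8 occupied -> index 16.
Insert 383: h=4, slot 4 empty -> index 4.
Insert 324: h=14, h2=5, slots 14,2 occupied -> index 7.
Insert 699: h=0, h2=12, slot 0 occupied -> index 12.
Insert 937: h=0, h2=10, slot 0 occupied -> index 10.
Table: [784, ∅, 609, 274, 383, 440, ∅, 324, 631, ∅, 937, ∅, 699, ∅, 698, ∅, 679]

3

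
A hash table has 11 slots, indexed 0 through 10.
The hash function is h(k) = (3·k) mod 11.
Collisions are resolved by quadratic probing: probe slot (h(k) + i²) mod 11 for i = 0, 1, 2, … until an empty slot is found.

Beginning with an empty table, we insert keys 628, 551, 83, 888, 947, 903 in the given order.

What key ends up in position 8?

903

628: h=3 → slot 3
551: h=3, probe 3,4 → slot 4
83: h=7 → slot 7
888: h=2 → slot 2
947: h=3, probe 3,4,7,1 → slot 1
903: h=3, probe 3,4,7,1,8 → slot 8
Table: [., 947, 888, 628, 551, ., ., 83, 903, ., .]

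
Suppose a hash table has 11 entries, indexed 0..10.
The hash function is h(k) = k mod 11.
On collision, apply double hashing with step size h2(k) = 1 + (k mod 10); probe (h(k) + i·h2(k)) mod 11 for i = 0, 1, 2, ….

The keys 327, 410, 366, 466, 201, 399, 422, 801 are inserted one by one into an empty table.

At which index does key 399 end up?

2

327 hashes to 8; slot 8 is free => place at 8.
410 hashes to 3; slot 3 is free => place at 3.
366 hashes to 3, h2=7; 3 taken => place at 10.
466 hashes to 4; slot 4 is free => place at 4.
201 hashes to 3, h2=2; 3 taken => place at 5.
399 hashes to 3, h2=10; 3 taken => place at 2.
422 hashes to 4, h2=3; 4 taken => place at 7.
801 hashes to 9; slot 9 is free => place at 9.
Table: [∅, ∅, 399, 410, 466, 201, ∅, 422, 327, 801, 366]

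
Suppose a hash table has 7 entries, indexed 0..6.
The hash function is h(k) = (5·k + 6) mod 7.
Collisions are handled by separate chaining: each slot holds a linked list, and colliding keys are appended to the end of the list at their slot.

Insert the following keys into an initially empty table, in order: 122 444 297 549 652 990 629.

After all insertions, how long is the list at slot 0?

5

122 → bucket 0
444 → bucket 0 (collision)
297 → bucket 0 (collision)
549 → bucket 0 (collision)
652 → bucket 4
990 → bucket 0 (collision)
629 → bucket 1
Final buckets:
0: 122 -> 444 -> 297 -> 549 -> 990
1: 629
2: ∅
3: ∅
4: 652
5: ∅
6: ∅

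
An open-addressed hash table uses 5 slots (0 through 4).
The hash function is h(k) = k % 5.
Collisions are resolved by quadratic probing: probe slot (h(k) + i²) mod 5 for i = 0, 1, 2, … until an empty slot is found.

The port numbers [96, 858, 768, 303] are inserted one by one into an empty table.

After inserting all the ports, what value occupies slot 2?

Insert 96: h=1, slot 1 empty -> index 1.
Insert 858: h=3, slot 3 empty -> index 3.
Insert 768: h=3, slot 3 occupied -> index 4.
Insert 303: h=3, slots 3,4 occupied -> index 2.
Table: [—, 96, 303, 858, 768]

303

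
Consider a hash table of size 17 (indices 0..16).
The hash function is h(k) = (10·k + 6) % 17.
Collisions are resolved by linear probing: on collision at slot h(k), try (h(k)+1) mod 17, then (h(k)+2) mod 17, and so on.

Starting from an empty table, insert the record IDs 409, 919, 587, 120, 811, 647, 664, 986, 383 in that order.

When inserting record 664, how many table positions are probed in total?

5

409: h=16 -> slot 16
919: h=16, probe 16,0 -> slot 0
587: h=11 -> slot 11
120: h=16, probe 16,0,1 -> slot 1
811: h=7 -> slot 7
647: h=16, probe 16,0,1,2 -> slot 2
664: h=16, probe 16,0,1,2,3 -> slot 3
986: h=6 -> slot 6
383: h=11, probe 11,12 -> slot 12
Table: [919, 120, 647, 664, ., ., 986, 811, ., ., ., 587, 383, ., ., ., 409]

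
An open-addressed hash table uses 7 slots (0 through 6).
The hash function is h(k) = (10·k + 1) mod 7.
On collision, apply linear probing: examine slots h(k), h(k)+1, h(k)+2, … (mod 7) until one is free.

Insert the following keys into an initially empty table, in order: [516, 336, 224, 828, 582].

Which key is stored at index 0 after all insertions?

516 hashes to 2; slot 2 is free => place at 2.
336 hashes to 1; slot 1 is free => place at 1.
224 hashes to 1; 1,2 taken => place at 3.
828 hashes to 0; slot 0 is free => place at 0.
582 hashes to 4; slot 4 is free => place at 4.
Table: [828, 336, 516, 224, 582, ., .]

828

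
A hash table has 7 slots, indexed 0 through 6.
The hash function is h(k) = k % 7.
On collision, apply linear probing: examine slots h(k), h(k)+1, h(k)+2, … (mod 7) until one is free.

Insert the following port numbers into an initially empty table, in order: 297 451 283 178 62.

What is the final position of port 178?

297: h=3 => slot 3
451: h=3, probe 3,4 => slot 4
283: h=3, probe 3,4,5 => slot 5
178: h=3, probe 3,4,5,6 => slot 6
62: h=6, probe 6,0 => slot 0
Table: [62, _, _, 297, 451, 283, 178]

6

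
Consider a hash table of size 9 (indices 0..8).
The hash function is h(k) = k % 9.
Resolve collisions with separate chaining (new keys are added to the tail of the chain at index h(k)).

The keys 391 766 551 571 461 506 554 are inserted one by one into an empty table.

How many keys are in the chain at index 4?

Insert 391: h=4, bucket 4 empty → new chain.
Insert 766: h=1, bucket 1 empty → new chain.
Insert 551: h=2, bucket 2 empty → new chain.
Insert 571: h=4, bucket 4 nonempty → append to chain.
Insert 461: h=2, bucket 2 nonempty → append to chain.
Insert 506: h=2, bucket 2 nonempty → append to chain.
Insert 554: h=5, bucket 5 empty → new chain.
Final buckets:
0: —
1: 766
2: 551 -> 461 -> 506
3: —
4: 391 -> 571
5: 554
6: —
7: —
8: —

2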